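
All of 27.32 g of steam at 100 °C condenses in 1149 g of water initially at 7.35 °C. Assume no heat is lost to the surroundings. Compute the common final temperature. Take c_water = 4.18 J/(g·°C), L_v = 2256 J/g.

T_f ≈ 22.0 °C

Setting the total heat transfer to zero:
condense steam: −27.32·2256 = −61634
  condensed water 100 °C→T: 114.2(T − 100)
  water warms: 1149·4.18·(T − 7.35) = 4802.8(T − 7.35)
4917 T = 61634 + 11420 + 35301 = 108354
T ≈ 22.04 °C, under the boiling point, so the assumption holds.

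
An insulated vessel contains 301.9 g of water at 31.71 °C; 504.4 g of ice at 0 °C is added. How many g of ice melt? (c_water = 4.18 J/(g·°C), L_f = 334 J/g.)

Water can give up m c ΔT = 301.9·4.18·31.71 = 40016 J before reaching 0 °C.
To melt every bit of ice: 504.4·334 = 168470 J.
40016 J < 168470 J, so only part of the ice melts and the system sits at 0 °C.
m_melt = 40016 / L_f = 119.8 g.

m_melted ≈ 120 g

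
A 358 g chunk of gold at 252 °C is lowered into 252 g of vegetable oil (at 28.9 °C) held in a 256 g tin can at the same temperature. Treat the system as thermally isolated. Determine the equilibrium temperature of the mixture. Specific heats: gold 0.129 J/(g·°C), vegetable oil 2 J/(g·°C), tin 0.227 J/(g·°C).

T_f ≈ 45.8 °C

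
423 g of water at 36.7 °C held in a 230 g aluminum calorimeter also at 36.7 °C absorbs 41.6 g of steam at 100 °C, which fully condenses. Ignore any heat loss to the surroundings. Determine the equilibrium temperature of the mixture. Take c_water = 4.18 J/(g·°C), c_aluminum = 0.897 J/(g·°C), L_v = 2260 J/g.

T_f ≈ 85.6 °C

Energy balance with sensible and latent terms:
latent heat released on condensation: 41.6·2260 = 94016
  condensate cools 100→T: 41.6·4.18·(T − 100) = 173.89(T − 100)
  water warms: 423·4.18·(T − 36.7) = 1768.1(T − 36.7)
  aluminum cup: 230·0.897·(T − 36.7) = 206.31(T − 36.7)
2148.3 T = 94016 + 17389 + 72462 = 183867
T ≈ 85.59 °C — below 100 °C, confirming all the steam condensed.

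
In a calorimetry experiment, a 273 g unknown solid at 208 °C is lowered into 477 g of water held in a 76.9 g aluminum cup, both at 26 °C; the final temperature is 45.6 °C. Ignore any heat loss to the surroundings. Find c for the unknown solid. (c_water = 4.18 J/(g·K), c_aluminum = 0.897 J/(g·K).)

c ≈ 0.912 J/(g·K)

Net heat exchanged in the isolated system is zero:
273·c·(45.6 − 208) + 477·4.18·(45.6 − 26) + 76.9·0.897·(45.6 − 26) = 0
-44335 c = -40432
c = -40432/-44335 ≈ 0.912 J/(g·K)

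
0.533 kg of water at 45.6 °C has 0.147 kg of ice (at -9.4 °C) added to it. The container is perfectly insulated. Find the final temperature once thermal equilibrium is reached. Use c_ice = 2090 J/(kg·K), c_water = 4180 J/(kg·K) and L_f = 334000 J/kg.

T_f ≈ 17.5 °C

Net heat exchanged in the isolated system is zero:
ice -9.4→0 °C: 0.147·2090·9.4 = 2888
  latent heat to melt: 0.147·334000 = 49098
  warm the meltwater: 614.46 T
  water: 2227.9(T − 45.6)
2842.4 T = 101594 − 51986 = 49608
T ≈ 17.45 °C — above 0 °C, consistent with complete melting.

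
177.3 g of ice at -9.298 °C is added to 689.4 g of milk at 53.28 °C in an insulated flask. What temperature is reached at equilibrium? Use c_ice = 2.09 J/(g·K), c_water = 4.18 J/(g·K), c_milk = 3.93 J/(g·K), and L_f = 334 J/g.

Energy conservation, ΣQ = 0:
warm ice to 0 °C: 177.3·2.09·(0 − (-9.298)) = 3445.4
  fusion: m_ice L_f = 177.3·334 = 59218
  warm the meltwater: 741.11 T
  milk: 2709.3(T − 53.28)
3450.5 T = 144354 − 62664 = 81690
T ≈ 23.68 °C (positive, so assuming full melt was valid).

T_f ≈ 23.7 °C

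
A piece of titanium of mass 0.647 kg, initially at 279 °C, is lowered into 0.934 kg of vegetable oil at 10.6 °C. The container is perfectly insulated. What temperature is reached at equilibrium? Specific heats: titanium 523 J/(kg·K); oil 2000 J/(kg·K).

Conservation of energy gives ΣQ = 0:
0.647·523·(T − 279) + 0.934·2000·(T − 10.6) = 0
338.38(T − 279) + 1868(T − 10.6) = 0
(338.38 + 1868) T = 338.38·279 + 1868·10.6
T = 114209/2206.4 ≈ 51.76 °C

T_f ≈ 51.8 °C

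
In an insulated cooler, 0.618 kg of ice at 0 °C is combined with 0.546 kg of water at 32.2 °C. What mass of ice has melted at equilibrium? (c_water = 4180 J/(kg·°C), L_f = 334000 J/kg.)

m_melted ≈ 0.22 kg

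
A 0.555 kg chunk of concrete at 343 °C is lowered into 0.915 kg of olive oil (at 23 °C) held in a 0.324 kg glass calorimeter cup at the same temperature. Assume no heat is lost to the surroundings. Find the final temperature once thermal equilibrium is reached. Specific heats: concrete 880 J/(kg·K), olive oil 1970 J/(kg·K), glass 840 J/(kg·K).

T_f ≈ 84.0 °C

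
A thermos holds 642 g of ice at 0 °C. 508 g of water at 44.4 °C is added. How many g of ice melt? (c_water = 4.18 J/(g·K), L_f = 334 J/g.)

Water can give up m c ΔT = 508×4.18×44.4 = 94281 J before reaching 0 °C.
Melting all 642 g of ice would need 642×334 = 214428 J.
94281 J < 214428 J, so only part of the ice melts and the system sits at 0 °C.
m_melted×334 = 94281  ⇒  m_melted ≈ 282.3 g.

m_melted ≈ 282 g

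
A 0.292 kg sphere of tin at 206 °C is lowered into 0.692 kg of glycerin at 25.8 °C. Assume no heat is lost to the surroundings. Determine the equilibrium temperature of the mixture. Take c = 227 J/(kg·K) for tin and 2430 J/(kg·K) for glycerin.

T_f ≈ 32.6 °C

With ΣQ=0 the equilibrium temperature is the m·c-weighted mean:
T_f = (66.28×206 + 1681.6×25.8) / (66.28 + 1681.6)
    = 57039 / 1747.8 ≈ 32.63 °C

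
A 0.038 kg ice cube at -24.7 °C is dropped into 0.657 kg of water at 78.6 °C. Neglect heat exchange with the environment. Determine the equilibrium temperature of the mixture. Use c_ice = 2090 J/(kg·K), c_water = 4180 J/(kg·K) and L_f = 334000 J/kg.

Taking heat into each body as positive, Σ m c ΔT = 0:
warm ice to 0 °C: 0.038×2090×(0 − (-24.7)) = 1961.7
  melt ice: 0.038×334000 = 12692
  warm the meltwater: 158.84 T
  water cools: 0.657×4180×(T − 78.6) = 2746.3(T − 78.6)
2905.1 T = 215856 − 14654 = 201202
T ≈ 69.26 °C (positive, so assuming full melt was valid).

T_f ≈ 69.3 °C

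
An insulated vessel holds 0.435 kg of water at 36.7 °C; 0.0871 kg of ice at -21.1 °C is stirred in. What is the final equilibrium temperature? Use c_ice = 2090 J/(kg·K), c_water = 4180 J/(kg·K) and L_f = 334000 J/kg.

T_f ≈ 15.5 °C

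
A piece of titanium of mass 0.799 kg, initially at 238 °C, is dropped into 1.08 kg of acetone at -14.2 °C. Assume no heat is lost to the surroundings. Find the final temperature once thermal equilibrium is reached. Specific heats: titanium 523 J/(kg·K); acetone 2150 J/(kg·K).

Heat lost by the titanium equals heat gained by the acetone:
0.799·523·(238 − T) = 1.08·2150·(T − (-14.2))
417.88(238 − T) = 2322(T − (-14.2))
2739.9 T = 66482  ⇒  T ≈ 24.26 °C

T_f ≈ 24.3 °C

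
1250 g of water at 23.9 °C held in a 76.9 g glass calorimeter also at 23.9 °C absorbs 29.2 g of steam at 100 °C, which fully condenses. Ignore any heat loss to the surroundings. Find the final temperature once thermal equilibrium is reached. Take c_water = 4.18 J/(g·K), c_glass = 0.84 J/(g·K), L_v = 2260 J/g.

T_f ≈ 37.8 °C

Taking heat into each body as positive, Σ m c ΔT = 0:
condense steam: −29.2·2260 = −65992
  condensate cools 100→T: 29.2·4.18·(T − 100) = 122.06(T − 100)
  original water: 5225(T − 23.9)
  glass cup: 76.9·0.84·(T − 23.9) = 64.6(T − 23.9)
5411.7 T = 65992 + 12206 + 126421 = 204619
T ≈ 37.81 °C, under the boiling point, so the assumption holds.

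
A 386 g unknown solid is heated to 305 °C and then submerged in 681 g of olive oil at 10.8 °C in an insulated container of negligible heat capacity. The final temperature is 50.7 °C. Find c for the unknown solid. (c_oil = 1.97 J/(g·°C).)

Heat gained plus heat lost sum to zero:
386·c·(50.7 − 305) + 681·1.97·(50.7 − 10.8) = 0
-98160 c = -53529
c = -53529/-98160 ≈ 0.5453 J/(g·°C)

c ≈ 0.545 J/(g·°C)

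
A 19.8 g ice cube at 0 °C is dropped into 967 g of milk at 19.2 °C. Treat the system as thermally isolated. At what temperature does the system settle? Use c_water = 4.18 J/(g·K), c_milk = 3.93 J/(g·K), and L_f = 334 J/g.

T_f ≈ 17.1 °C

Taking heat into each body as positive, Σ m c ΔT = 0:
melt ice: 19.8·334 = 6613.2; meltwater 0→T: 19.8·4.18·T = 82.76 T; milk cools: 967·3.93·(T − 19.2) = 3800.3(T − 19.2)
3883.1 T = 72966 − 6613.2 = 66353
T ≈ 17.09 °C (positive, so assuming full melt was valid).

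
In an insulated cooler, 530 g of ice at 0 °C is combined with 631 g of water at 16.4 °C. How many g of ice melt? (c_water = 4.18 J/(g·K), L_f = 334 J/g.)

Water can give up m c ΔT = 631·4.18·16.4 = 43256 J before reaching 0 °C.
Melting all 530 g of ice would need 530·334 = 177020 J.
43256 J < 177020 J, so only part of the ice melts and the system sits at 0 °C.
m_melt = 43256 / L_f = 129.5 g.

m_melted ≈ 130 g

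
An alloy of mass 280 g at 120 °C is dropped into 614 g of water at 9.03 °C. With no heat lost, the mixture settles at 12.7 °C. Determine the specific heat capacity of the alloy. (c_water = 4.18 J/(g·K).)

m_s c (T_s − T_f) = m_water c_water (T_f − T_0):
280×c×(120 − 12.7) = 614×4.18×(12.7 − 9.03)
30044 c = 9419.1  ⇒  c ≈ 0.3135 J/(g·K)

c ≈ 0.314 J/(g·K)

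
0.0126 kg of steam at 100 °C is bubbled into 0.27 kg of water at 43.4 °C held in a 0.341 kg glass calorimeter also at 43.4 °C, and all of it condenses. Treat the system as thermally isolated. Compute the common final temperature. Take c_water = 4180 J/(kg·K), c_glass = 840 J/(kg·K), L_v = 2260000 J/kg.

T_f ≈ 64.8 °C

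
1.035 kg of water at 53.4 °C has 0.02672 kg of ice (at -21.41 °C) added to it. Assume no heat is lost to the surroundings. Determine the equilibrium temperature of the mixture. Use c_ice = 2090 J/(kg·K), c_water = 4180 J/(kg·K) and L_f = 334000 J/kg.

T_f ≈ 49.8 °C

Heat gained plus heat lost sum to zero:
warm ice to 0 °C: 0.02672·2090·(0 − (-21.41)) = 1195.6; fusion: m_ice L_f = 0.02672·334000 = 8924.5; warm the meltwater: 111.69 T; water cools: 1.035·4180·(T − 53.4) = 4326.3(T − 53.4)
4438 T = 231024 − 10120 = 220904
T ≈ 49.78 °C. Since T > 0 °C, the all-ice-melts assumption holds.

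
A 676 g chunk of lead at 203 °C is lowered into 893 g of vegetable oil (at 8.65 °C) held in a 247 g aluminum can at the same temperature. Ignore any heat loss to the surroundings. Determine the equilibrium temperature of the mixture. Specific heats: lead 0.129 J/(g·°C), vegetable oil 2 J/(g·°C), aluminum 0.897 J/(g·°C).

T_f ≈ 16.7 °C

Setting the total heat transfer to zero:
676*0.129*(T − 203) + 893*2*(T − 8.65) + 247*0.897*(T − 8.65) = 0
2094.8 T = 35068
T = 35068/2094.8 ≈ 16.74 °C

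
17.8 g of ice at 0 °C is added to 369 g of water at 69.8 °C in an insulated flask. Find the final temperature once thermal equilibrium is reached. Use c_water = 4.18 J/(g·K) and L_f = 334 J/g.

T_f ≈ 62.9 °C

Energy balance with sensible and latent terms:
latent heat to melt: 17.8×334 = 5945.2
  warm the meltwater: 74.4 T
  water: 1542.4(T − 69.8)
1616.8 T = 107661 − 5945.2 = 101716
T ≈ 62.91 °C — above 0 °C, consistent with complete melting.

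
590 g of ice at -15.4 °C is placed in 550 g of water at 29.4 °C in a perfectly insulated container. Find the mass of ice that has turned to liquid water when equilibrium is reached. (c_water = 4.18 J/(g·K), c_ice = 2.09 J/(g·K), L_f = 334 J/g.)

Heat available from the water dropping to 0 °C: 550×4.18×29.4 = 67591 J.
Of that, 590×2.09×15.4 = 18990 J goes to bring the ice to 0 °C, leaving 48601 J.
Melting all 590 g of ice would need 590×334 = 197060 J.
That's not enough to melt it all — equilibrium is at 0 °C with ice remaining.
m_melt = 48601 / L_f = 145.5 g.

m_melted ≈ 146 g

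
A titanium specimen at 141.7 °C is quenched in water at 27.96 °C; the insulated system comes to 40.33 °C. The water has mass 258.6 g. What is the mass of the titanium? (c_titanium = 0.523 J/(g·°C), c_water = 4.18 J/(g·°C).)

Heat lost by the titanium = heat gained by the water:
m×0.523×(141.7 − 40.33) = 258.6×4.18×(40.33 − 27.96)
53.02 m = 13371  ⇒  m ≈ 252.2 g

m ≈ 252 g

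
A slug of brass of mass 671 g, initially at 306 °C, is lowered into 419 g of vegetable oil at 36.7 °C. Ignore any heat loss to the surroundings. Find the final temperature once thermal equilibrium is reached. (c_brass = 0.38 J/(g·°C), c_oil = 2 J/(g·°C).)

Conservation of energy gives ΣQ = 0:
671×0.38×(T − 306) + 419×2×(T − 36.7) = 0
254.98(T − 306) + 838(T − 36.7) = 0
1093 T = 108778
T = 108778 / 1093 = 99.5 °C

T_f ≈ 99.5 °C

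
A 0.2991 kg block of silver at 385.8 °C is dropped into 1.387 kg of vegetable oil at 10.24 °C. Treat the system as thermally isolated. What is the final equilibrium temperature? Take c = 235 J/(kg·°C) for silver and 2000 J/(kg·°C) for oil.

Conservation of energy gives ΣQ = 0:
0.2991·235·(T − 385.8) + 1.387·2000·(T − 10.24) = 0
2844.3 T = 55523
T ≈ 19.52 °C

T_f ≈ 19.5 °C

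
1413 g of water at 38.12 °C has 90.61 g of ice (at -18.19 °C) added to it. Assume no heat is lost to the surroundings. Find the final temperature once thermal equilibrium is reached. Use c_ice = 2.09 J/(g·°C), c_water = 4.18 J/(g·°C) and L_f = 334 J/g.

Taking heat into each body as positive, Σ m c ΔT = 0:
ice -18.19→0 °C: 90.61×2.09×18.19 = 3444.7
  melt ice: 90.61×334 = 30264
  warm the meltwater: 378.75 T
  water: 5906.3(T − 38.12)
6285.1 T = 225150 − 33708 = 191441
T ≈ 30.46 °C (positive, so assuming full melt was valid).

T_f ≈ 30.5 °C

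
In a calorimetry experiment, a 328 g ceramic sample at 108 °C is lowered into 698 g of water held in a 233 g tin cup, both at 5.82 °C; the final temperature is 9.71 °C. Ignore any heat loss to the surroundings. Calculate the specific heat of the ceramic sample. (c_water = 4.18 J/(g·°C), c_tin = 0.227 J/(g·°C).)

c ≈ 0.358 J/(g·°C)

Taking heat into each body as positive, Σ m c ΔT = 0:
328×c×(9.71 − 108) + 698×4.18×(9.71 − 5.82) + 233×0.227×(9.71 − 5.82) = 0
-32239 c = -11555
c = -11555/-32239 ≈ 0.3584 J/(g·°C)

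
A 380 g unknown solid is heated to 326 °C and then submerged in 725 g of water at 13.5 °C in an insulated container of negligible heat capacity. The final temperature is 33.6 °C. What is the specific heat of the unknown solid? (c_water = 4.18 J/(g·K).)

Heat lost by the unknown solid = heat gained by the water:
380×c×(326 − 33.6) = 725×4.18×(33.6 − 13.5)
111112 c = 60913  ⇒  c ≈ 0.5482 J/(g·K)

c ≈ 0.548 J/(g·K)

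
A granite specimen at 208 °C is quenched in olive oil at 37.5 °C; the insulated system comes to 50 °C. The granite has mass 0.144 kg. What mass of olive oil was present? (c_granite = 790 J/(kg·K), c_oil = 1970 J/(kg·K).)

m ≈ 0.73 kg

Setting the total heat transfer to zero:
0.144×790×(50 − 208) + m×1970×(50 − 37.5) = 0
24625 m = 17974
m = 17974/24625 ≈ 0.7299 kg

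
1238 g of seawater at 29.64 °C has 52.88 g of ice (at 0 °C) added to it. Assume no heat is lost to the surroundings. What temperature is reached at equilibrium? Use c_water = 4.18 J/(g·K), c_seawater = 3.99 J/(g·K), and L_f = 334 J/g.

Energy conservation, ΣQ = 0:
melt ice: 52.88·334 = 17662; meltwater 0→T: 52.88·4.18·T = 221.04 T; seawater: 4939.6(T − 29.64)
5160.7 T = 146410 − 17662 = 128748
T ≈ 24.95 °C (positive, so assuming full melt was valid).

T_f ≈ 24.9 °C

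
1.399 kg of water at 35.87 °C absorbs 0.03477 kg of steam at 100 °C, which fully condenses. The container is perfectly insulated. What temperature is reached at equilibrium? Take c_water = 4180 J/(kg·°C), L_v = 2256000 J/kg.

T_f ≈ 50.5 °C

Sum of m c ΔT and latent-heat terms is zero:
condense steam: −0.03477·2256000 = −78441; condensate cools 100→T: 0.03477·4180·(T − 100) = 145.34(T − 100); water warms: 1.399·4180·(T − 35.87) = 5847.8(T − 35.87)
5993.2 T = 78441 + 14534 + 209761 = 302736
T ≈ 50.51 °C — below 100 °C, confirming all the steam condensed.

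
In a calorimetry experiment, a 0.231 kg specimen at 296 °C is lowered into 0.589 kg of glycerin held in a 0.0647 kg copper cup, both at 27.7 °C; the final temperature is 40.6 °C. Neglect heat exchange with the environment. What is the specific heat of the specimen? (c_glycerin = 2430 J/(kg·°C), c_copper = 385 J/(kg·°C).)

c ≈ 318 J/(kg·°C)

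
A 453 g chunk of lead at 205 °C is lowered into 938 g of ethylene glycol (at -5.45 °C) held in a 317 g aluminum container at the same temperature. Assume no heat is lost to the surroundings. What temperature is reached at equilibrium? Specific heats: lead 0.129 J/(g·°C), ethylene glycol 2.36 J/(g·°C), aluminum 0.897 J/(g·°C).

Net heat exchanged in the isolated system is zero:
453×0.129×(T − 205) + 938×2.36×(T − (-5.45)) + 317×0.897×(T − (-5.45)) = 0
58.44(T − 205) + 2213.7(T − (-5.45)) + 284.35(T − (-5.45)) = 0
2556.5 T = -1634.7
T = -1634.7 / 2556.5 = -0.639 °C

T_f ≈ -0.6 °C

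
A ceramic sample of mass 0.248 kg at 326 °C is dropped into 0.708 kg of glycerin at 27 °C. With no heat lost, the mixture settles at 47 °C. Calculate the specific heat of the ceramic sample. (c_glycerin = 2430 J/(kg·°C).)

c ≈ 497 J/(kg·°C)

Conservation of energy gives ΣQ = 0:
0.248·c·(47 − 326) + 0.708·2430·(47 − 27) = 0
-69.19 c = -34409
c = -34409/-69.19 ≈ 497.3 J/(kg·°C)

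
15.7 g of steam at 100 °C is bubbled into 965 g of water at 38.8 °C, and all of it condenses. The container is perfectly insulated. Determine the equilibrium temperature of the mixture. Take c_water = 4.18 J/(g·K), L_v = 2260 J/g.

Setting the total heat transfer to zero:
latent heat released on condensation: 15.7×2260 = 35482
  condensed water 100 °C→T: 65.63(T − 100)
  water warms: 965×4.18×(T − 38.8) = 4033.7(T − 38.8)
4099.3 T = 35482 + 6562.6 + 156508 = 198552
T ≈ 48.44 °C (< 100 °C, so full condensation is consistent).

T_f ≈ 48.4 °C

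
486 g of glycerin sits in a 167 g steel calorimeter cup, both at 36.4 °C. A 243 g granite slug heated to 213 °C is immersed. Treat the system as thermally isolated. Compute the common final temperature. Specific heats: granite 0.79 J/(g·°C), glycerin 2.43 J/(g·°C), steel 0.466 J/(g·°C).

T_f ≈ 59.8 °C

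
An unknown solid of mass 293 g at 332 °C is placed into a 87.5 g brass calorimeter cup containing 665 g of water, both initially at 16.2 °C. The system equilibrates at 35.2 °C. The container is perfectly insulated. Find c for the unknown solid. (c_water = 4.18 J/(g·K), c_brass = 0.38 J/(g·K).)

c ≈ 0.615 J/(g·K)

Conservation of energy gives ΣQ = 0:
293×c×(35.2 − 332) + 665×4.18×(35.2 − 16.2) + 87.5×0.38×(35.2 − 16.2) = 0
-86962 c = -53446
c = -53446/-86962 ≈ 0.6146 J/(g·K)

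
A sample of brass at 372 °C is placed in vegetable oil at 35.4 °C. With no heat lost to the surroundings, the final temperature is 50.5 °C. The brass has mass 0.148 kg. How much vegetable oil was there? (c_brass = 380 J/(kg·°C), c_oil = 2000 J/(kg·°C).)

m ≈ 0.599 kg

Conservation of energy gives ΣQ = 0:
0.148×380×(50.5 − 372) + m×2000×(50.5 − 35.4) = 0
30200 m = 18081
m = 18081/30200 ≈ 0.5987 kg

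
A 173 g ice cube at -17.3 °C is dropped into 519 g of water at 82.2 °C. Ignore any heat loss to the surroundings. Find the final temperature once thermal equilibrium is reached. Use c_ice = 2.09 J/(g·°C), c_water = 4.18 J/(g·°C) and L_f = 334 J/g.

Net heat exchanged in the isolated system is zero:
ice -17.3→0 °C: 173·2.09·17.3 = 6255.2
  melt ice: 173·334 = 57782
  meltwater 0→T: 173·4.18·T = 723.14 T
  water cools: 519·4.18·(T − 82.2) = 2169.4(T − 82.2)
2892.6 T = 178326 − 64037 = 114289
T ≈ 39.51 °C. Since T > 0 °C, the all-ice-melts assumption holds.

T_f ≈ 39.5 °C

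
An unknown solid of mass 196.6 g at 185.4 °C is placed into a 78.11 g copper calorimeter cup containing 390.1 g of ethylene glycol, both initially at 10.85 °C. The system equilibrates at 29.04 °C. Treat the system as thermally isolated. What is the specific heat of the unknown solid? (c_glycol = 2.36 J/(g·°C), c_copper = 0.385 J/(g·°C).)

c ≈ 0.563 J/(g·°C)

Setting the total heat transfer to zero:
196.6×c×(29.04 − 185.4) + 390.1×2.36×(29.04 − 10.85) + 78.11×0.385×(29.04 − 10.85) = 0
-30740 c = -17293
c = -17293/-30740 ≈ 0.5626 J/(g·°C)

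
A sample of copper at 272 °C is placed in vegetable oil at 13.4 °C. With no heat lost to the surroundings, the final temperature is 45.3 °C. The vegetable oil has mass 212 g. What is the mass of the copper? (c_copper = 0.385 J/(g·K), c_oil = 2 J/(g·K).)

Setting the total heat transfer to zero:
m×0.385×(45.3 − 272) + 212×2×(45.3 − 13.4) = 0
-87.28 m = -13526
m = -13526/-87.28 ≈ 155 g

m ≈ 155 g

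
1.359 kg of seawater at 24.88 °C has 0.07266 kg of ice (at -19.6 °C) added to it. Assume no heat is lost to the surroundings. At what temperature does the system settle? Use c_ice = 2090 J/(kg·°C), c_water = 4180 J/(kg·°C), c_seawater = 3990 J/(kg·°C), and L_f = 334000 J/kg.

Taking heat into each body as positive, Σ m c ΔT = 0:
ice -19.6→0 °C: 0.07266×2090×19.6 = 2976.4
  fusion: m_ice L_f = 0.07266×334000 = 24268
  warm the meltwater: 303.72 T
  seawater cools: 1.359×3990×(T − 24.88) = 5422.4(T − 24.88)
5726.1 T = 134910 − 27245 = 107665
T ≈ 18.80 °C (positive, so assuming full melt was valid).

T_f ≈ 18.8 °C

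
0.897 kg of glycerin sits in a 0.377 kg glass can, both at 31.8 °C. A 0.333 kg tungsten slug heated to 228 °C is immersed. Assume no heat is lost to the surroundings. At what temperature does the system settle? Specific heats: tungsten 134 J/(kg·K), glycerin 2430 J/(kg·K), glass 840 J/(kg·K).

T_f ≈ 35.2 °C

Heat gained plus heat lost sum to zero:
0.333*134*(T − 228) + 0.897*2430*(T − 31.8) + 0.377*840*(T − 31.8) = 0
(44.62 + 2179.7 + 316.68) T = 44.62*228 + 2179.7*31.8 + 316.68*31.8
T = 89559/2541 ≈ 35.25 °C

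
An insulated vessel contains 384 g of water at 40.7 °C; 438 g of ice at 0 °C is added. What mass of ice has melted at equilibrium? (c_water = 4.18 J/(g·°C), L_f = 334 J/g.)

m_melted ≈ 196 g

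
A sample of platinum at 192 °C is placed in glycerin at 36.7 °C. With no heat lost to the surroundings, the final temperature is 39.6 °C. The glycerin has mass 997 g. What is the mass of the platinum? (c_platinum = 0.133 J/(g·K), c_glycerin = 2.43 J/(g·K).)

m ≈ 347 g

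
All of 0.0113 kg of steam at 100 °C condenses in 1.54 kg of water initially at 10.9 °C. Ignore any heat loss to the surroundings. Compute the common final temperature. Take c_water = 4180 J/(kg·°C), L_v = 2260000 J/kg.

T_f ≈ 15.5 °C

Energy conservation, ΣQ = 0:
condense steam: −0.0113·2260000 = −25538
  condensed water 100 °C→T: 47.23(T − 100)
  water warms: 1.54·4180·(T − 10.9) = 6437.2(T − 10.9)
6484.4 T = 25538 + 4723.4 + 70165 = 100427
T ≈ 15.49 °C (< 100 °C, so full condensation is consistent).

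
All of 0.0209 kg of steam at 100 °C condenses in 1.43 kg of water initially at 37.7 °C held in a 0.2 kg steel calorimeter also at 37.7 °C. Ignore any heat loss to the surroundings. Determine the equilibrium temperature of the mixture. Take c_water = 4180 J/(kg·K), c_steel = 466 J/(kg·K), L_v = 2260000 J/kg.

T_f ≈ 46.3 °C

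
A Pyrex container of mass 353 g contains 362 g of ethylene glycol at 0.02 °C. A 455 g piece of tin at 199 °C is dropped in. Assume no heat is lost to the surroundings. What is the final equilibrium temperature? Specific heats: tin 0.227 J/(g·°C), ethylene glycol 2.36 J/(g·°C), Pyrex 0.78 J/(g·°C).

T_f ≈ 16.7 °C

Let T be the final temperature. ΣQ_i = 0:
455×0.227×(T − 199) + 362×2.36×(T − 0.02) + 353×0.78×(T − 0.02) = 0
103.28(T − 199) + 854.32(T − 0.02) + 275.34(T − 0.02) = 0
(103.28 + 854.32 + 275.34) T = 103.28×199 + 854.32×0.02 + 275.34×0.02
T = 20576 / 1232.9 = 16.7 °C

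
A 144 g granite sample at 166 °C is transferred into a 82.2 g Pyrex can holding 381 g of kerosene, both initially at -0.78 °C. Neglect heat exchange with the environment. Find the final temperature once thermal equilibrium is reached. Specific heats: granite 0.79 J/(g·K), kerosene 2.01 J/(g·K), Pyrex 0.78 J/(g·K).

T_f ≈ 19.3 °C

Setting the total heat transfer to zero:
144·0.79·(T − 166) + 381·2.01·(T − (-0.78)) + 82.2·0.78·(T − (-0.78)) = 0
943.69 T = 18237
T = 18237/943.69 ≈ 19.33 °C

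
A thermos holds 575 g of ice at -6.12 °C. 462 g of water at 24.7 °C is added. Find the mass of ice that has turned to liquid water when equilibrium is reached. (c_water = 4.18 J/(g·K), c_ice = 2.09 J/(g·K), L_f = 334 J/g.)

Heat available from the water dropping to 0 °C: 462·4.18·24.7 = 47700 J.
Warming the ice to 0 °C takes 575·2.09·6.12 = 7354.7 J, leaving 40345 J for melting.
To melt every bit of ice: 575·334 = 192050 J.
Since 40345 < 192050 J, not all the ice melts; equilibrium is at 0 °C.
Mass melted = 40345/334 ≈ 120.8 g.

m_melted ≈ 121 g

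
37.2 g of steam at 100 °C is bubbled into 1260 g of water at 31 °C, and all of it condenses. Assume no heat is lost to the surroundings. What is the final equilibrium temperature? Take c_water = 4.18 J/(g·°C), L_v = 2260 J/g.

Conservation of energy gives ΣQ = 0:
latent heat released on condensation: 37.2·2260 = 84072; condensed water 100 °C→T: 155.5(T − 100); water warms: 1260·4.18·(T − 31) = 5266.8(T − 31)
5422.3 T = 84072 + 15550 + 163271 = 262892
T ≈ 48.48 °C (< 100 °C, so full condensation is consistent).

T_f ≈ 48.5 °C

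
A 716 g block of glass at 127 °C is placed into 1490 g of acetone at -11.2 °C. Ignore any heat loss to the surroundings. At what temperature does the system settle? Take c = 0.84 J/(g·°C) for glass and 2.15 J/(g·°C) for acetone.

With ΣQ=0 the equilibrium temperature is the m·c-weighted mean:
T_f = (601.44·127 + 3203.5·(-11.2)) / (601.44 + 3203.5)
    = 40504 / 3804.9 ≈ 10.65 °C

T_f ≈ 10.6 °C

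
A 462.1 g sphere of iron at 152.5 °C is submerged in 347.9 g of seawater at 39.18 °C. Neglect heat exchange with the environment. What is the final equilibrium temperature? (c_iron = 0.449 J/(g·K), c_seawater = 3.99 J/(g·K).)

T_f ≈ 53.9 °C

|Q_iron| = |Q_seawater|:
462.1*0.449*(152.5 − T) = 347.9*3.99*(T − 39.18)
207.48(152.5 − T) = 1388.1(T − 39.18)
1595.6 T = 86028  ⇒  T ≈ 53.92 °C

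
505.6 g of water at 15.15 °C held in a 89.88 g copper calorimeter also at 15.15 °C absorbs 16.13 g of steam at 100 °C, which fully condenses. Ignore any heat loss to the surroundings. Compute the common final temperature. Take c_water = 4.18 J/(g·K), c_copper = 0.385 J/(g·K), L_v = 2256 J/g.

Let T be the final temperature. ΣQ_i = 0:
steam→water at 100 °C releases m L_v = 16.13·2256 = 36389; condensate cools 100→T: 16.13·4.18·(T − 100) = 67.42(T − 100); water warms: 505.6·4.18·(T − 15.15) = 2113.4(T − 15.15); copper cup: 89.88·0.385·(T − 15.15) = 34.6(T − 15.15)
2215.4 T = 36389 + 6742.3 + 32542 = 75674
T ≈ 34.16 °C, under the boiling point, so the assumption holds.

T_f ≈ 34.2 °C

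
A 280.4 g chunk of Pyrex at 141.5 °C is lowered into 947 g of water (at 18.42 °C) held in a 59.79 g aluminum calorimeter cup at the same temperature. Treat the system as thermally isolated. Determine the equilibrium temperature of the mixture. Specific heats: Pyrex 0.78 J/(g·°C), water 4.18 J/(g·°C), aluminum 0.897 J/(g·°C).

T_f ≈ 24.8 °C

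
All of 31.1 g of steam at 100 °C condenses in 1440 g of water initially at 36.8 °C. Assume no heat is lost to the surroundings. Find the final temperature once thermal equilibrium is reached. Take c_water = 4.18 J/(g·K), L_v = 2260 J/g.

T_f ≈ 49.6 °C

Taking heat into each body as positive, Σ m c ΔT = 0:
condense steam: −31.1×2260 = −70286; condensate cools 100→T: 31.1×4.18×(T − 100) = 130(T − 100); water warms: 1440×4.18×(T − 36.8) = 6019.2(T − 36.8)
6149.2 T = 70286 + 13000 + 221507 = 304792
T ≈ 49.57 °C, under the boiling point, so the assumption holds.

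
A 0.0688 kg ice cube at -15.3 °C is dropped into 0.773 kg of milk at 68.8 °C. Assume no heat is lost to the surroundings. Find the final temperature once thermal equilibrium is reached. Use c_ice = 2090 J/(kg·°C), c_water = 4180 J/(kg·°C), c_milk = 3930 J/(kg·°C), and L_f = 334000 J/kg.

T_f ≈ 55.3 °C

Setting the total heat transfer to zero:
warm ice to 0 °C: 0.0688·2090·(0 − (-15.3)) = 2200
  latent heat to melt: 0.0688·334000 = 22979
  meltwater 0→T: 0.0688·4180·T = 287.58 T
  milk: 3037.9(T − 68.8)
3325.5 T = 209007 − 25179 = 183828
T ≈ 55.28 °C. Since T > 0 °C, the all-ice-melts assumption holds.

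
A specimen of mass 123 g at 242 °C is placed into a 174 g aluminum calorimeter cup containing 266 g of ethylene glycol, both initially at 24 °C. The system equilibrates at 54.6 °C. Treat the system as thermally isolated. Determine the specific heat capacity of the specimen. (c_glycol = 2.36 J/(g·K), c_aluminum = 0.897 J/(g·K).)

c ≈ 1.04 J/(g·K)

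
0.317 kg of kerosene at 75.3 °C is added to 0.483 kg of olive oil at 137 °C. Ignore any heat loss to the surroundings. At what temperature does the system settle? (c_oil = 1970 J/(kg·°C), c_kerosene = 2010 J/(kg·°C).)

T_f ≈ 112.3 °C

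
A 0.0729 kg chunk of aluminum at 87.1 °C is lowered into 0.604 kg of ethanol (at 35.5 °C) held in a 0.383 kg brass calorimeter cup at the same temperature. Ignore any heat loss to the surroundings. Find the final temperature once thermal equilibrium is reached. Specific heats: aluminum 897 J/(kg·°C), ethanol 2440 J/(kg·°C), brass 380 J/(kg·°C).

T_f ≈ 37.5 °C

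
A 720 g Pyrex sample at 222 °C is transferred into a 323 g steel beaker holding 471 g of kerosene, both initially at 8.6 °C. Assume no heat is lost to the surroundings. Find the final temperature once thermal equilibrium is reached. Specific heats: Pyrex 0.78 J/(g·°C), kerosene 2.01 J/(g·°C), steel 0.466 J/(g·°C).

Net heat exchanged in the isolated system is zero:
720·0.78·(T − 222) + 471·2.01·(T − 8.6) + 323·0.466·(T − 8.6) = 0
1658.8 T = 134111
T ≈ 80.85 °C

T_f ≈ 80.8 °C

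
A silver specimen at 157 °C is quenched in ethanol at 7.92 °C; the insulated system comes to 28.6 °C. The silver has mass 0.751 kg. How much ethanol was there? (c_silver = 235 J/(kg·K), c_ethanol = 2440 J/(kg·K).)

m ≈ 0.449 kg

|Q_silver| = |Q_ethanol|:
0.751·235·(157 − 28.6) = m·2440·(28.6 − 7.92)
50459 m = 22661  ⇒  m ≈ 0.4491 kg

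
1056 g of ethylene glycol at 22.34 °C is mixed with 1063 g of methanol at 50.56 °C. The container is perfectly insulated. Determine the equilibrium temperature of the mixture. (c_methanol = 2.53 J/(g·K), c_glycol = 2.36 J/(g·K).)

T_f ≈ 37.0 °C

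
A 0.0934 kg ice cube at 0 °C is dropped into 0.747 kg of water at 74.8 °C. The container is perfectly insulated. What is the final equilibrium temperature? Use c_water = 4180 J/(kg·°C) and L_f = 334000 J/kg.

Energy conservation, ΣQ = 0:
melt ice: 0.0934×334000 = 31196
  meltwater 0→T: 0.0934×4180×T = 390.41 T
  water: 3122.5(T − 74.8)
3512.9 T = 233560 − 31196 = 202364
T ≈ 57.61 °C — above 0 °C, consistent with complete melting.

T_f ≈ 57.6 °C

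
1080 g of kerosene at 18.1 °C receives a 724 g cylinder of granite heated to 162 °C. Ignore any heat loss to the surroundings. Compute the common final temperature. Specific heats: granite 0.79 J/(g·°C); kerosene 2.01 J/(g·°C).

T_f ≈ 48.1 °C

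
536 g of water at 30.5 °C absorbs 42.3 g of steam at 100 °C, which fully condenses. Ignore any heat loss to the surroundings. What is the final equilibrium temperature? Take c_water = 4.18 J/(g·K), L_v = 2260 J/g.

T_f ≈ 75.1 °C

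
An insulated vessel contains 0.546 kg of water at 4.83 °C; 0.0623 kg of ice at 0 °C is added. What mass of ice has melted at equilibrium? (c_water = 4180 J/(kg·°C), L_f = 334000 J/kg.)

Heat available from the water dropping to 0 °C: 0.546×4180×4.83 = 11023 J.
Fully melting the ice requires m_ice L_f = 0.0623×334000 = 20808 J.
That's not enough to melt it all — equilibrium is at 0 °C with ice remaining.
m_melted×334000 = 11023  ⇒  m_melted ≈ 0.033 kg.

m_melted ≈ 0.033 kg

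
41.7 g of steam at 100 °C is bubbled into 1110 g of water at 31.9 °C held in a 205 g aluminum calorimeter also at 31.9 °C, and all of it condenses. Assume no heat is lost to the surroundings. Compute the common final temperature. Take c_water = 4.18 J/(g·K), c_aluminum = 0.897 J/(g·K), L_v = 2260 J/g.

T_f ≈ 53.1 °C

Energy balance with sensible and latent terms:
steam→water at 100 °C releases m L_v = 41.7·2260 = 94242
  condensed water 100 °C→T: 174.31(T − 100)
  water warms: 1110·4.18·(T − 31.9) = 4639.8(T − 31.9)
  cup: 183.88(T − 31.9)
4998 T = 94242 + 17431 + 153876 = 265548
T ≈ 53.13 °C (< 100 °C, so full condensation is consistent).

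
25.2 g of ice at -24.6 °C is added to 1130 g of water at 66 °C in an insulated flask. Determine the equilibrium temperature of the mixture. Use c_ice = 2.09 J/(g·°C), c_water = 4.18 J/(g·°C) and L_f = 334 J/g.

T_f ≈ 62.5 °C

Energy conservation, ΣQ = 0:
warm ice to 0 °C: 25.2·2.09·(0 − (-24.6)) = 1295.6
  melt ice: 25.2·334 = 8416.8
  warm the meltwater: 105.34 T
  water: 4723.4(T − 66)
4828.7 T = 311744 − 9712.4 = 302032
T ≈ 62.55 °C. Since T > 0 °C, the all-ice-melts assumption holds.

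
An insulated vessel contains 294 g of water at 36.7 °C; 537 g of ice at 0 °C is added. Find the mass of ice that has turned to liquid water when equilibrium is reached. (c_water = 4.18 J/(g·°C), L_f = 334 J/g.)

m_melted ≈ 135 g

Water can give up m c ΔT = 294×4.18×36.7 = 45101 J before reaching 0 °C.
Melting all 537 g of ice would need 537×334 = 179358 J.
That's not enough to melt it all — equilibrium is at 0 °C with ice remaining.
m_melted×334 = 45101  ⇒  m_melted ≈ 135 g.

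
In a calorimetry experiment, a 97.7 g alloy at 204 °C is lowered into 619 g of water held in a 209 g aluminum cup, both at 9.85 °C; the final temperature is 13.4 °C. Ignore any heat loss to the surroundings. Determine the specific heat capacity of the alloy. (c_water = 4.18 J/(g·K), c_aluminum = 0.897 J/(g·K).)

c ≈ 0.529 J/(g·K)

Conservation of energy gives ΣQ = 0:
97.7·c·(13.4 − 204) + 619·4.18·(13.4 − 9.85) + 209·0.897·(13.4 − 9.85) = 0
-18622 c = -9850.9
c = -9850.9/-18622 ≈ 0.529 J/(g·K)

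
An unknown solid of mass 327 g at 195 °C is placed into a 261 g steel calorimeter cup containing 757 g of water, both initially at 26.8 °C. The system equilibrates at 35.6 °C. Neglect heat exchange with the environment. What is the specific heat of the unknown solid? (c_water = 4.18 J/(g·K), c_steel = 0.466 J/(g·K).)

c ≈ 0.555 J/(g·K)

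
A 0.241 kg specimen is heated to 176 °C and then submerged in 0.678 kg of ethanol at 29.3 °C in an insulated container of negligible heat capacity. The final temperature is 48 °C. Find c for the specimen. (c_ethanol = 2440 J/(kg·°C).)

c ≈ 1000 J/(kg·°C)

m_s c (T_s − T_f) = m_ethanol c_ethanol (T_f − T_0):
0.241×c×(176 − 48) = 0.678×2440×(48 − 29.3)
30.85 c = 30936  ⇒  c ≈ 1003 J/(kg·°C)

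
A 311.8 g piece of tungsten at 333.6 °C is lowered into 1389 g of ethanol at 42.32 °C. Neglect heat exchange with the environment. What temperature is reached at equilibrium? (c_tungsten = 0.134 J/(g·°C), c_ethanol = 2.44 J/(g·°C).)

T_f is the heat-capacity-weighted average of the initial temperatures:
T_f = (41.78*333.6 + 3389.2*42.32) / (41.78 + 3389.2)
    = 157367 / 3430.9 ≈ 45.87 °C

T_f ≈ 45.9 °C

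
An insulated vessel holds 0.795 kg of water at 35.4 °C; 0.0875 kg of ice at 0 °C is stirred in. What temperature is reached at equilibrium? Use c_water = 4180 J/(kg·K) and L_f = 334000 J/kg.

T_f ≈ 24.0 °C

Conservation of energy gives ΣQ = 0:
fusion: m_ice L_f = 0.0875×334000 = 29225; warm the meltwater: 365.75 T; water: 3323.1(T − 35.4)
3688.9 T = 117638 − 29225 = 88413
T ≈ 23.97 °C. Since T > 0 °C, the all-ice-melts assumption holds.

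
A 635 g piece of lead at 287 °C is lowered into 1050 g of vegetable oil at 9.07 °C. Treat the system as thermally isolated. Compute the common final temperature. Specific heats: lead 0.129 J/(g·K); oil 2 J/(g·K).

T_f ≈ 19.5 °C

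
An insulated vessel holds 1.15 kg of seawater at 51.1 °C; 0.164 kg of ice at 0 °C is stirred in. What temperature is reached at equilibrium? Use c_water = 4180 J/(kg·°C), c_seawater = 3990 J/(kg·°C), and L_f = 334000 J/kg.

Net heat exchanged in the isolated system is zero:
latent heat to melt: 0.164·334000 = 54776; meltwater 0→T: 0.164·4180·T = 685.52 T; seawater: 4588.5(T − 51.1)
5274 T = 234472 − 54776 = 179696
T ≈ 34.07 °C (positive, so assuming full melt was valid).

T_f ≈ 34.1 °C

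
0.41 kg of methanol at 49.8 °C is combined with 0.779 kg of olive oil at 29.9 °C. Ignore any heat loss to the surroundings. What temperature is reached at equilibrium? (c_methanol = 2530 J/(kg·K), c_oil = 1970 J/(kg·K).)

T_f ≈ 37.9 °C

Conservation of energy gives ΣQ = 0:
0.41·2530·(T − 49.8) + 0.779·1970·(T − 29.9) = 0
(1037.3 + 1534.6) T = 1037.3·49.8 + 1534.6·29.9
T ≈ 37.93 °C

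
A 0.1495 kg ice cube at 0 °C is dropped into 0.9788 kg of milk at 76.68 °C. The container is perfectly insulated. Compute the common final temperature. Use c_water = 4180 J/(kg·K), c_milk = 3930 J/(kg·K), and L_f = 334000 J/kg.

T_f ≈ 54.8 °C

Conservation of energy gives ΣQ = 0:
latent heat to melt: 0.1495·334000 = 49933
  meltwater 0→T: 0.1495·4180·T = 624.91 T
  milk cools: 0.9788·3930·(T − 76.68) = 3846.7(T − 76.68)
4471.6 T = 294964 − 49933 = 245031
T ≈ 54.80 °C (positive, so assuming full melt was valid).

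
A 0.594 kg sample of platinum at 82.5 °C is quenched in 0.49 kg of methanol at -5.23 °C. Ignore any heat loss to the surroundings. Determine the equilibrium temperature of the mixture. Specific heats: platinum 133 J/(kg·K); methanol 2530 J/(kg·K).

Heat gained plus heat lost sum to zero:
0.594·133·(T − 82.5) + 0.49·2530·(T − (-5.23)) = 0
79(T − 82.5) + 1239.7(T − (-5.23)) = 0
(79 + 1239.7) T = 79·82.5 + 1239.7·(-5.23)
T = 34.03/1318.7 ≈ 0.03 °C

T_f ≈ 0.0 °C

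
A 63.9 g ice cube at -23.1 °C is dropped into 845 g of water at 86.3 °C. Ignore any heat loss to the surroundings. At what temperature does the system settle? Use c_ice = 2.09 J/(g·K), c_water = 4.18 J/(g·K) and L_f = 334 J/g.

T_f ≈ 73.8 °C

Net heat exchanged in the isolated system is zero:
ice -23.1→0 °C: 63.9·2.09·23.1 = 3085
  latent heat to melt: 63.9·334 = 21343
  meltwater 0→T: 63.9·4.18·T = 267.1 T
  water: 3532.1(T − 86.3)
3799.2 T = 304820 − 24428 = 280393
T ≈ 73.80 °C. Since T > 0 °C, the all-ice-melts assumption holds.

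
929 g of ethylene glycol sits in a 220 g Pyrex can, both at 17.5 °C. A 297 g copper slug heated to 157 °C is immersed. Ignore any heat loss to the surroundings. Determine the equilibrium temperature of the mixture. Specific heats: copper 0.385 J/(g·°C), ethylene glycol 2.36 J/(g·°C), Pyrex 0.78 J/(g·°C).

T_f ≈ 23.9 °C

Let T be the final temperature. ΣQ_i = 0:
297*0.385*(T − 157) + 929*2.36*(T − 17.5) + 220*0.78*(T − 17.5) = 0
114.34(T − 157) + 2192.4(T − 17.5) + 171.6(T − 17.5) = 0
(114.34 + 2192.4 + 171.6) T = 114.34*157 + 2192.4*17.5 + 171.6*17.5
T = 59323 / 2478.4 = 23.9 °C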